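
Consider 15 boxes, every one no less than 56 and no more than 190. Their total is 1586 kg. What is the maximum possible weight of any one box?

190

Maximizing one value means minimizing the remaining 14.
The other 14 contribute at least 14 × 56 = 784, leaving at most 1586 − 784 = 802.
But each box is capped at 190, so the maximum is 190.
Achievable: one at 190 and the other 14 totalling 1396, which fits since 14 × 56 ≤ 1396 ≤ 14 × 190.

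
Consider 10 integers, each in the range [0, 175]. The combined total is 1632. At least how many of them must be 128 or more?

Each value short of 128 is at most 127, costing at least 175 − 127 = 48 against the maximum total of 1750.
We can afford to lose at most 1750 − 1632 = 118, so at most ⌊118/48⌋ = 2 fall short, and at least 8 are ≥ 128.
Exactly 8 works: 8 values at 175 and 2 at 127 total 1654; lower one of the high values by 22 (still ≥ 128) to hit 1632.

8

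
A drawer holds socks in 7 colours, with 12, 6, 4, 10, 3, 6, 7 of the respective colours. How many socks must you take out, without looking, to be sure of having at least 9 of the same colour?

43

In the worst case you take as many as possible of each colour without reaching 9: 8 + 6 + 4 + 8 + 3 + 6 + 7 = 42.
The next one must give 9 of some colour, so 42 + 1 = 43.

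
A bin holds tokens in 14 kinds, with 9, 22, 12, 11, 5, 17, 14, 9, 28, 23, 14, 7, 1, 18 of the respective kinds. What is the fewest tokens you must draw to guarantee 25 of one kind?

187

In the worst case you take as many as possible of each kind without reaching 25: 9 + 22 + 12 + 11 + 5 + 17 + 14 + 9 + 24 + 23 + 14 + 7 + 1 + 18 = 186.
The next one must give 25 of some kind, so 186 + 1 = 187.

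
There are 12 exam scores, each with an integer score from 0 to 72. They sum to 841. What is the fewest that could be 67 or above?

If only k of them are at least 67, the other 12 − k are at most 66, so the total is at most k·72 + (12 − k)·66.
This must reach 841, so k·72 + (12 − k)·66 ≥ 841, giving k ≥ 9.
Exactly 9 works: 9 values at 72 and 3 at 66 total 846; lower one of the high values by 5 (still ≥ 67) to hit 841.

9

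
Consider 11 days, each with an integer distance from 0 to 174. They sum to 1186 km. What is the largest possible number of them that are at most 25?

4

Suppose k of them are at most 25. Those contribute at most 25 each and the rest at most 174 each.
So the total is at most 25k + 174(11 − k) = 1914 − 149k. This must still be ≥ 1186, so k ≤ 4.
k = 4 is achieved by 4 values at 25 and 7 at 174, total 1318; lower one of the 174's by 132 (still > 25) to reach 1186.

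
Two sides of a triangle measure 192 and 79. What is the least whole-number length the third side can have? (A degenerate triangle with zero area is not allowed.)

114

The third side must exceed |192 − 79| = 113.
The smallest integer above 113 is 114.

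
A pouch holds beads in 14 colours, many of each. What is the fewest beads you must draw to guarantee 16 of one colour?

In the worst case you draw 15 of each of the 14 colours: 14 × 15 = 210.
One more forces 16 of some colour, so 210 + 1 = 211.

211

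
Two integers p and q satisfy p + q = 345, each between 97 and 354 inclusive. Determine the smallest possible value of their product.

For a fixed sum, pq is smallest when p and q are as far apart as possible.
The extreme feasible split is p = 97, q = 248, giving pq = 24056.

24056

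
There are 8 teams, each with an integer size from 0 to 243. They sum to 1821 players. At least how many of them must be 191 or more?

6

Suppose at most 8 − j of them reach 191; then j values are ≤ 190 and the rest ≤ 243.
The total is then ≤ 190·j + 243·(8 − j) = 1944 − 53j. For this to be ≥ 1821 we need j ≤ 2, so at least 8 − 2 = 6 must reach 191.
Exactly 6 works: 6 values at 243 and 2 at 190 total 1838; lower one of the high values by 17 (still ≥ 191) to hit 1821.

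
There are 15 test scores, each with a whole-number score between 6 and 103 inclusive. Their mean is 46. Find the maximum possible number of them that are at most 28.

11

The total is 15 × 46 = 690.
Each value at 28 or below falls at least 103 − 28 = 75 short of the ceiling 103.
The ceiling total is 15 × 103 = 1545, and we need 690, so at most ⌊(1545 − 690)/75⌋ = 11 can be that low.
k = 11 is achieved by 11 values at 28 and 4 at 103, total 720; lower one of the 103's by 30 (still > 28) to reach 690.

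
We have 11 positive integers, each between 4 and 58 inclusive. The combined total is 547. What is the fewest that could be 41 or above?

Each value short of 41 is at most 40, costing at least 58 − 40 = 18 against the maximum total of 638.
We can afford to lose at most 638 − 547 = 91, so at most ⌊91/18⌋ = 5 fall short, and at least 6 are ≥ 41.
Exactly 6 works: 6 values at 58 and 5 at 40 total 548; lower one of the high values by 1 (still ≥ 41) to hit 547.

6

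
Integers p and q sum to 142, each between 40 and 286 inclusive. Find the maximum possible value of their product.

5041

pq = p(142 − p) is maximized when p is as near 142/2 as the bounds allow.
Taking p = 71 and q = 71 (both in [40, 286]) gives pq = 5041.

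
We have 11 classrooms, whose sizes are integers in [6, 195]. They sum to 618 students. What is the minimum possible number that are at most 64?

2

If only k of them are at most 64, the other 11 − k are at least 65, so the total is at least (11 − k)·65 + k·6.
This is ≤ 618, so (11 − k)·65 + 6k ≤ 618, which gives k ≥ 2.
Exactly 2 works: 2 values at 6 and 9 at 65 total 597; raise one of the low values by 21 (still ≤ 64) to hit 618.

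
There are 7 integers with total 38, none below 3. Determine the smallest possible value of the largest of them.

6

Some value must be at least ⌈38/7⌉ = 6, since 7 × 5 = 35 < 38.
Equality holds with 3 values of 6 and 4 values of 5.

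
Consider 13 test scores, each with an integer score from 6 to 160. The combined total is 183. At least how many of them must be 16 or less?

If only k of them are at most 16, the other 13 − k are at least 17, so the total is at least (13 − k)·17 + k·6.
This is ≤ 183, so (13 − k)·17 + 6k ≤ 183, which gives k ≥ 4.
Exactly 4 works: 4 values at 6 and 9 at 17 total 177; raise one of the low values by 6 (still ≤ 16) to hit 183.

4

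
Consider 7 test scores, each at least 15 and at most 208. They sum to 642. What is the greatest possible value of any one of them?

208

Maximizing one value means minimizing the remaining 6.
The other 6 contribute at least 6 × 15 = 90, leaving at most 642 − 90 = 552.
But each score is capped at 208, so the maximum is 208.
Achievable: one at 208 and the other 6 totalling 434, which fits since 6 × 15 ≤ 434 ≤ 6 × 208.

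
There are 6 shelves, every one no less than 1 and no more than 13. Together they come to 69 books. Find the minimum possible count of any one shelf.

4

Minimizing one value means maximizing the remaining 5.
The other 5 contribute at most 5 × 13 = 65, leaving at least 69 − 65 = 4.
Since 4 ≥ 1, this is achievable: one at 4 and 5 at 13.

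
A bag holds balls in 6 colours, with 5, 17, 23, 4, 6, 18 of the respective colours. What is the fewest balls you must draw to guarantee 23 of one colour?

73

In the worst case you take as many as possible of each colour without reaching 23: 5 + 17 + 22 + 4 + 6 + 18 = 72.
The next one must give 23 of some colour, so 72 + 1 = 73.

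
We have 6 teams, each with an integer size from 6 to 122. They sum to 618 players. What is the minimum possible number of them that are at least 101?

1

Each value short of 101 is at most 100, costing at least 122 − 100 = 22 against the maximum total of 732.
We can afford to lose at most 732 − 618 = 114, so at most ⌊114/22⌋ = 5 fall short, and at least 1 are ≥ 101.
Exactly 1 works: 1 value at 122 and 5 at 100 total 622; lower one of the high values by 4 (still ≥ 101) to hit 618.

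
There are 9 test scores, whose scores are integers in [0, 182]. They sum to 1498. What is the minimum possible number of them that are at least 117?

Each value short of 117 is at most 116, costing at least 182 − 116 = 66 against the maximum total of 1638.
We can afford to lose at most 1638 − 1498 = 140, so at most ⌊140/66⌋ = 2 fall short, and at least 7 are ≥ 117.
Exactly 7 works: 7 values at 182 and 2 at 116 total 1506; lower one of the high values by 8 (still ≥ 117) to hit 1498.

7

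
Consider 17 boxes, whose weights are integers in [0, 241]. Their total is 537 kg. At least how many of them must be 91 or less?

12

Each value above 91 is at least 92, contributing at least 92 − 0 = 92 above the floor 0.
The sum exceeds the floor total 0 by 537, so at most ⌊537/92⌋ = 5 exceed 91, and at least 12 are ≤ 91.
Exactly 12 works: 12 values at 0 and 5 at 92 total 460; raise one of the low values by 77 (still ≤ 91) to hit 537.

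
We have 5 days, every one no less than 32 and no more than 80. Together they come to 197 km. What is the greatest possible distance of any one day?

69

To make one day as large as possible, make the other 4 as small as possible.
The other 4 contribute at least 4 × 32 = 128, leaving at most 197 − 128 = 69.
Since 69 ≤ 80, this is achievable: one at 69 and 4 at 32.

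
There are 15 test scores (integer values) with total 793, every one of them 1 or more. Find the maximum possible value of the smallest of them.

The average is 793/15 < 53, so some value is ≤ 52.
Equality holds with 2 values of 52 and 13 values of 53.

52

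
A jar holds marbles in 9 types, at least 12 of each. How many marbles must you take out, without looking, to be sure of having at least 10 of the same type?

82

You could draw 9 of every type without reaching 10 of any — 81 in all.
One more forces 10 of some type, so 81 + 1 = 82.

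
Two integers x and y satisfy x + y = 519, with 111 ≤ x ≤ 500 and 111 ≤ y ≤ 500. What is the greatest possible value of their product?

xy = x(519 − x) is maximized when x is as near 519/2 as the bounds allow.
Taking x = 259 and y = 260 (both in [111, 500]) gives xy = 67340.

67340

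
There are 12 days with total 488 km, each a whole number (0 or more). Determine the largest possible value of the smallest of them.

40

The average is 488/12 < 41, so some value is ≤ 40.
Achievable: 4 of them at 40 and 8 at 41 total 488.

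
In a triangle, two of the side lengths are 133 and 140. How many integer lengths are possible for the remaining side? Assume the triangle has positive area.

The triangle inequality gives |133 − 140| < c < 133 + 140, i.e. 7 < c < 273.
So c can be any integer from 8 to 272: 265 values.

265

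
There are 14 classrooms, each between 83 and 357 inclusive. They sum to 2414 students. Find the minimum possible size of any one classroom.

83

To make one classroom as small as possible, make the other 13 as large as possible.
The other 13 can take up 13 × 357 = 4641 ≥ 2414 − 83, so one classroom can sit at its floor of 83.
Achievable: one at 83 and the other 13 totalling 2331, which fits since 13 × 83 ≤ 2331 ≤ 13 × 357.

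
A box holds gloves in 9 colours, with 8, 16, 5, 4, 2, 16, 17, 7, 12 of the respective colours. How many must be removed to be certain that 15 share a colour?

81

In the worst case you take as many as possible of each colour without reaching 15: 8 + 14 + 5 + 4 + 2 + 14 + 14 + 7 + 12 = 80.
The next one must give 15 of some colour, so 80 + 1 = 81.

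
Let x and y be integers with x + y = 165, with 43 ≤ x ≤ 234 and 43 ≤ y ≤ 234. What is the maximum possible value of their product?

For a fixed sum, the product xy is largest when x and y are as close as possible.
Taking x = 82 and y = 83 (both in [43, 234]) gives xy = 6806.

6806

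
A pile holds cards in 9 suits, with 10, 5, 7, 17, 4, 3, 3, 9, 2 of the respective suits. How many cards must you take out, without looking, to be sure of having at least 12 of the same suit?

In the worst case you take as many as possible of each suit without reaching 12: 10 + 5 + 7 + 11 + 4 + 3 + 3 + 9 + 2 = 54.
The next one must give 12 of some suit, so 54 + 1 = 55.

55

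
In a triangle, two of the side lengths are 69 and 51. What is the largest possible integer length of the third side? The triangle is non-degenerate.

119

The third side must be less than 69 + 51 = 120.
The largest integer below 120 is 119.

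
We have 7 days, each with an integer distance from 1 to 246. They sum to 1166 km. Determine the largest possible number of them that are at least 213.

If k of the values are ≥ 213, the total is ≥ 213k + 1(7 − k).
Setting 213k + 1(7 − k) ≤ 1166 gives 212k ≤ 1159, so k ≤ 5.
k = 5 is achieved by 5 values at 213 and 2 at 1, total 1067; add 99 to one value (staying below 213) to reach 1166.

5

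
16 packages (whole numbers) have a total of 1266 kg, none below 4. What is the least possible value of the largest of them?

Some value must be at least ⌈1266/16⌉ = 80, since 16 × 79 = 1264 < 1266.
Achievable: 2 of them at 80 and 14 at 79 total 1266.

80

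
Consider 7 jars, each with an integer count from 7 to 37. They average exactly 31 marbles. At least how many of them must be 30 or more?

2

The total is 7 × 31 = 217.
Suppose at most 7 − j of them reach 30; then j values are ≤ 29 and the rest ≤ 37.
The total is then ≤ 29·j + 37·(7 − j) = 259 − 8j. For this to be ≥ 217 we need j ≤ 5, so at least 7 − 5 = 2 must reach 30.
Exactly 2 works: 2 values at 37 and 5 at 29 total 219; lower one of the high values by 2 (still ≥ 30) to hit 217.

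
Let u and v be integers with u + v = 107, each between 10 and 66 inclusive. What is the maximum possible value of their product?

2862

For a fixed sum, the product uv is largest when u and v are as close as possible.
Taking u = 53 and v = 54 (both in [10, 66]) gives uv = 2862.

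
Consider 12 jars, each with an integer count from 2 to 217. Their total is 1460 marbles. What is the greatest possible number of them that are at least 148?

9

If k of the values are ≥ 148, the total is ≥ 148k + 2(12 − k).
Setting 148k + 2(12 − k) ≤ 1460 gives 146k ≤ 1436, so k ≤ 9.
k = 9 is achieved by 9 values at 148 and 3 at 2, total 1338; add 122 to one value (staying below 148) to reach 1460.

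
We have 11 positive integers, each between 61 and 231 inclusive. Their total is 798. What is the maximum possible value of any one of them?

Maximizing one value means minimizing the remaining 10.
The other 10 contribute at least 10 × 61 = 610, leaving at most 798 − 610 = 188.
Since 188 ≤ 231, this is achievable: one at 188 and 10 at 61.

188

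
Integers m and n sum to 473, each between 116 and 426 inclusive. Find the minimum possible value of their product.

mn = m(473 − m) is concave in m, so over [116, 357] it is minimized at an endpoint.
At the endpoint m = 116, n = 473 − 116 = 357, so mn = 116 × 357 = 41412.

41412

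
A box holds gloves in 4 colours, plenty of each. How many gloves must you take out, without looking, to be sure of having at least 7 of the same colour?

25

In the worst case you draw 6 of each of the 4 colours: 4 × 6 = 24.
One more forces 7 of some colour, so 24 + 1 = 25.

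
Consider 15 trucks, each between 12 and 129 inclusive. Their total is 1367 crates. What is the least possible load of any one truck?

12

Minimizing one value means maximizing the remaining 14.
The other 14 can take up 14 × 129 = 1806 ≥ 1367 − 12, so one truck can sit at its floor of 12.
Achievable: one at 12 and the other 14 totalling 1355, which fits since 14 × 12 ≤ 1355 ≤ 14 × 129.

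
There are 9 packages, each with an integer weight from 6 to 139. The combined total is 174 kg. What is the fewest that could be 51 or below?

7

Let j be the number exceeding 51. Then the total is ≥ 52·j + 6·(9 − j) = 54 + 46j.
So 46j ≤ 120 and j ≤ 2; hence at least 9 − 2 = 7 are ≤ 51.
Exactly 7 works: 7 values at 6 and 2 at 52 total 146; raise one of the low values by 28 (still ≤ 51) to hit 174.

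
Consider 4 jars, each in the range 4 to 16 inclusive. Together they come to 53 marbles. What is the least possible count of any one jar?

5

To make one jar as small as possible, make the other 3 as large as possible.
The other 3 contribute at most 3 × 16 = 48, leaving at least 53 − 48 = 5.
Since 5 ≥ 4, this is achievable: one at 5 and 3 at 16.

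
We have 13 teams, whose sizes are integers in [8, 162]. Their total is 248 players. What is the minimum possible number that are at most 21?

Let j be the number exceeding 21. Then the total is ≥ 22·j + 8·(13 − j) = 104 + 14j.
So 14j ≤ 144 and j ≤ 10; hence at least 13 − 10 = 3 are ≤ 21.
Exactly 3 works: 3 values at 8 and 10 at 22 total 244; raise one of the low values by 4 (still ≤ 21) to hit 248.

3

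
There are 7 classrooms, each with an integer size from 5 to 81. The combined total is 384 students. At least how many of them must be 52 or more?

1

Suppose at most 7 − j of them reach 52; then j values are ≤ 51 and the rest ≤ 81.
The total is then ≤ 51·j + 81·(7 − j) = 567 − 30j. For this to be ≥ 384 we need j ≤ 6, so at least 7 − 6 = 1 must reach 52.
Exactly 1 works: 1 value at 81 and 6 at 51 total 387; lower one of the high values by 3 (still ≥ 52) to hit 384.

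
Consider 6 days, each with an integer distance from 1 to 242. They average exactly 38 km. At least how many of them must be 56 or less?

The total is 6 × 38 = 228.
Let j be the number exceeding 56. Then the total is ≥ 57·j + 1·(6 − j) = 6 + 56j.
So 56j ≤ 222 and j ≤ 3; hence at least 6 − 3 = 3 are ≤ 56.
Exactly 3 works: 3 values at 1 and 3 at 57 total 174; raise one of the low values by 54 (still ≤ 56) to hit 228.

3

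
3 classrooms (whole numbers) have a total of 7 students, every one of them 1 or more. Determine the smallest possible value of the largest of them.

3

Some value must be at least ⌈7/3⌉ = 3, since 3 × 2 = 6 < 7.
Taking 2 copies of 2 and 1 copy of 3 gives exactly 7, so 3 is attained.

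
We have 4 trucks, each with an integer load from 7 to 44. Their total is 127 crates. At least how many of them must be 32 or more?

Suppose at most 4 − j of them reach 32; then j values are ≤ 31 and the rest ≤ 44.
The total is then ≤ 31·j + 44·(4 − j) = 176 − 13j. For this to be ≥ 127 we need j ≤ 3, so at least 4 − 3 = 1 must reach 32.
Exactly 1 works: 1 value at 44 and 3 at 31 total 137; lower one of the high values by 10 (still ≥ 32) to hit 127.

1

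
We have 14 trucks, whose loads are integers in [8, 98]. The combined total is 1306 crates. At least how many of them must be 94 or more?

1

Suppose at most 14 − j of them reach 94; then j values are ≤ 93 and the rest ≤ 98.
The total is then ≤ 93·j + 98·(14 − j) = 1372 − 5j. For this to be ≥ 1306 we need j ≤ 13, so at least 14 − 13 = 1 must reach 94.
Exactly 1 works: 1 value at 98 and 13 at 93 total 1307; lower one of the high values by 1 (still ≥ 94) to hit 1306.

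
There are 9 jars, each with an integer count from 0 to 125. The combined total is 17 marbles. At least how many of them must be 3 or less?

Each value above 3 is at least 4, contributing at least 4 − 0 = 4 above the floor 0.
The sum exceeds the floor total 0 by 17, so at most ⌊17/4⌋ = 4 exceed 3, and at least 5 are ≤ 3.
Exactly 5 works: 5 values at 0 and 4 at 4 total 16; raise one of the low values by 1 (still ≤ 3) to hit 17.

5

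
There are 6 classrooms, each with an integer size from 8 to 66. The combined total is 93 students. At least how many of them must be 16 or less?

Let j be the number exceeding 16. Then the total is ≥ 17·j + 8·(6 − j) = 48 + 9j.
So 9j ≤ 45 and j ≤ 5; hence at least 6 − 5 = 1 are ≤ 16.
Exactly 1 works: 1 value at 8 and 5 at 17 total 93.

1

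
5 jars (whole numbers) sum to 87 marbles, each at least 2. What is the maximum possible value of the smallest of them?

The average is 87/5 < 18, so some value is ≤ 17.
Taking 3 copies of 17 and 2 copies of 18 gives exactly 87, so 17 is attained.

17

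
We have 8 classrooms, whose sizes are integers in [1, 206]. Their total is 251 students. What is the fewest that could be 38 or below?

If only k of them are at most 38, the other 8 − k are at least 39, so the total is at least (8 − k)·39 + k·1.
This is ≤ 251, so (8 − k)·39 + 1k ≤ 251, which gives k ≥ 2.
Exactly 2 works: 2 values at 1 and 6 at 39 total 236; raise one of the low values by 15 (still ≤ 38) to hit 251.

2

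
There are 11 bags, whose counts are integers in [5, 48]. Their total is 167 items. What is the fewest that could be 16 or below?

2

Each value above 16 is at least 17, contributing at least 17 − 5 = 12 above the floor 5.
The sum exceeds the floor total 55 by 112, so at most ⌊112/12⌋ = 9 exceed 16, and at least 2 are ≤ 16.
Exactly 2 works: 2 values at 5 and 9 at 17 total 163; raise one of the low values by 4 (still ≤ 16) to hit 167.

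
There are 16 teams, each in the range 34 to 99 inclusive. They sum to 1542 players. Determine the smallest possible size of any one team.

To make one team as small as possible, make the other 15 as large as possible.
The other 15 contribute at most 15 × 99 = 1485, leaving at least 1542 − 1485 = 57.
Since 57 ≥ 34, this is achievable: one at 57 and 15 at 99.

57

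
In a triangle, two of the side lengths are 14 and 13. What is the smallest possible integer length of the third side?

The third side must exceed |14 − 13| = 1.
The smallest integer above 1 is 2.

2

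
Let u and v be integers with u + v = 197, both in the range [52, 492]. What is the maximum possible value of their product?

9702

For a fixed sum, the product uv is largest when u and v are as close as possible.
Taking u = 98 and v = 99 (both in [52, 492]) gives uv = 9702.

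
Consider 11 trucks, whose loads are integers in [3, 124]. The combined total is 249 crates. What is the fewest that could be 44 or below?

Let j be the number exceeding 44. Then the total is ≥ 45·j + 3·(11 − j) = 33 + 42j.
So 42j ≤ 216 and j ≤ 5; hence at least 11 − 5 = 6 are ≤ 44.
Exactly 6 works: 6 values at 3 and 5 at 45 total 243; raise one of the low values by 6 (still ≤ 44) to hit 249.

6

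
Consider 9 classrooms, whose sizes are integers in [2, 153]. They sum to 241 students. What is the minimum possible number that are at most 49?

5

Let j be the number exceeding 49. Then the total is ≥ 50·j + 2·(9 − j) = 18 + 48j.
So 48j ≤ 223 and j ≤ 4; hence at least 9 − 4 = 5 are ≤ 49.
Exactly 5 works: 5 values at 2 and 4 at 50 total 210; raise one of the low values by 31 (still ≤ 49) to hit 241.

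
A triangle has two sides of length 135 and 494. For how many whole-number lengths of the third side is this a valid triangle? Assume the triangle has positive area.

The triangle inequality gives |135 − 494| < c < 135 + 494, i.e. 359 < c < 629.
So c can be any integer from 360 to 628: 269 values.

269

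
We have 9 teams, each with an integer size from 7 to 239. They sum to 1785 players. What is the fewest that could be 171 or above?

If only k of them are at least 171, the other 9 − k are at most 170, so the total is at most k·239 + (9 − k)·170.
This must reach 1785, so k·239 + (9 − k)·170 ≥ 1785, giving k ≥ 4.
Exactly 4 works: 4 values at 239 and 5 at 170 total 1806; lower one of the high values by 21 (still ≥ 171) to hit 1785.

4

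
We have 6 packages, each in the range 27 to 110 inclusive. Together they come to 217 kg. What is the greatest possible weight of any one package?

82

To make one package as large as possible, make the other 5 as small as possible.
The other 5 contribute at least 5 × 27 = 135, leaving at most 217 − 135 = 82.
Since 82 ≤ 110, this is achievable: one at 82 and 5 at 27.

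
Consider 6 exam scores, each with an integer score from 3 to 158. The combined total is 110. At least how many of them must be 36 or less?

4

Each value above 36 is at least 37, contributing at least 37 − 3 = 34 above the floor 3.
The sum exceeds the floor total 18 by 92, so at most ⌊92/34⌋ = 2 exceed 36, and at least 4 are ≤ 36.
Exactly 4 works: 4 values at 3 and 2 at 37 total 86; raise one of the low values by 24 (still ≤ 36) to hit 110.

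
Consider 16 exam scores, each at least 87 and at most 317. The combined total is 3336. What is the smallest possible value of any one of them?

87

To make one score as small as possible, make the other 15 as large as possible.
The other 15 can take up 15 × 317 = 4755 ≥ 3336 − 87, so one score can sit at its floor of 87.
Achievable: one at 87 and the other 15 totalling 3249, which fits since 15 × 87 ≤ 3249 ≤ 15 × 317.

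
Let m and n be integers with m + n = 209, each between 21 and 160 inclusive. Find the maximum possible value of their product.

10920

mn = m(209 − m) is maximized when m is as near 209/2 as the bounds allow.
Taking m = 104 and n = 105 (both in [21, 160]) gives mn = 10920.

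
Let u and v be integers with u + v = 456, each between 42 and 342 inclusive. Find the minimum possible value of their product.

For a fixed sum, uv is smallest when u and v are as far apart as possible.
The extreme feasible split is u = 114, v = 342, giving uv = 38988.

38988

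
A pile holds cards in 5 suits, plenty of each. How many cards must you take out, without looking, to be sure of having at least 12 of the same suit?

56

You could draw 11 of every suit without reaching 12 of any — 55 in all.
One more forces 12 of some suit, so 55 + 1 = 56.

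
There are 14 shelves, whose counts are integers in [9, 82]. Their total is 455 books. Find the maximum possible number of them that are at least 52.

If k of the values are ≥ 52, the total is ≥ 52k + 9(14 − k).
Setting 52k + 9(14 − k) ≤ 455 gives 43k ≤ 329, so k ≤ 7.
k = 7 is achieved by 7 values at 52 and 7 at 9, total 427; add 28 to one value (staying below 52) to reach 455.

7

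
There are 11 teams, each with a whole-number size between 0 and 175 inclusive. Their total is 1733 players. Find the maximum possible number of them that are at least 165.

With k values at 165 or above and the rest at least 0, the sum is at least 0 + 165k.
Since the sum is 1733, we need 165k ≤ 1733, i.e. k ≤ 10.
k = 10 is achieved by 10 values at 165 and 1 at 0, total 1650; add 83 to one value (staying below 165) to reach 1733.

10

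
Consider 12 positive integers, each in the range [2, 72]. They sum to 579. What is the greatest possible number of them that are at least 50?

Suppose k of them are at least 50. Those contribute at least 50 each and the other 12 − k at least 2 each.
So the total is at least 50k + 2(12 − k) = 24 + 48k. This must be ≤ 579, giving k ≤ 11.
k = 11 is achieved by 11 values at 50 and 1 at 2, total 552; add 27 to one value (staying below 50) to reach 579.

11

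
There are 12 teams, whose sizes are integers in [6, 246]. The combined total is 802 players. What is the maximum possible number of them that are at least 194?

3

If k of the values are ≥ 194, the total is ≥ 194k + 6(12 − k).
Setting 194k + 6(12 − k) ≤ 802 gives 188k ≤ 730, so k ≤ 3.
k = 3 is achieved by 3 values at 194 and 9 at 6, total 636; add 166 to one value (staying below 194) to reach 802.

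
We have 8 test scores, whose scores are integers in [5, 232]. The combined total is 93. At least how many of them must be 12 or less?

2

Let j be the number exceeding 12. Then the total is ≥ 13·j + 5·(8 − j) = 40 + 8j.
So 8j ≤ 53 and j ≤ 6; hence at least 8 − 6 = 2 are ≤ 12.
Exactly 2 works: 2 values at 5 and 6 at 13 total 88; raise one of the low values by 5 (still ≤ 12) to hit 93.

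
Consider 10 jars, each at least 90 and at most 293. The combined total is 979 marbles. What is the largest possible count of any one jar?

169

Maximizing one value means minimizing the remaining 9.
The other 9 contribute at least 9 × 90 = 810, leaving at most 979 − 810 = 169.
Since 169 ≤ 293, this is achievable: one at 169 and 9 at 90.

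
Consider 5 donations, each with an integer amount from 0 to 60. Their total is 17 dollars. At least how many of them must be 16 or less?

Each value above 16 is at least 17, contributing at least 17 − 0 = 17 above the floor 0.
The sum exceeds the floor total 0 by 17, so at most ⌊17/17⌋ = 1 exceed 16, and at least 4 are ≤ 16.
Exactly 4 works: 4 values at 0 and 1 at 17 total 17.

4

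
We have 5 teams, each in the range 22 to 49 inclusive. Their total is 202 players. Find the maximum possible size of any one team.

Maximizing one value means minimizing the remaining 4.
The other 4 contribute at least 4 × 22 = 88, leaving at most 202 − 88 = 114.
But each team is capped at 49, so the maximum is 49.
Achievable: one at 49 and the other 4 totalling 153, which fits since 4 × 22 ≤ 153 ≤ 4 × 49.

49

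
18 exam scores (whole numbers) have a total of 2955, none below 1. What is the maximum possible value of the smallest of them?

164

If every one of the 18 were at least 165, the total would be at least 18 × 165 = 2970 > 2955.
Achievable: 15 of them at 164 and 3 at 165 total 2955.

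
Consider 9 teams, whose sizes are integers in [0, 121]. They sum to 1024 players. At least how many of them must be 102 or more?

6

Each value short of 102 is at most 101, costing at least 121 − 101 = 20 against the maximum total of 1089.
We can afford to lose at most 1089 − 1024 = 65, so at most ⌊65/20⌋ = 3 fall short, and at least 6 are ≥ 102.
Exactly 6 works: 6 values at 121 and 3 at 101 total 1029; lower one of the high values by 5 (still ≥ 102) to hit 1024.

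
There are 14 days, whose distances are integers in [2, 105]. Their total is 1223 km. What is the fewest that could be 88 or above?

1

Suppose at most 14 − j of them reach 88; then j values are ≤ 87 and the rest ≤ 105.
The total is then ≤ 87·j + 105·(14 − j) = 1470 − 18j. For this to be ≥ 1223 we need j ≤ 13, so at least 14 − 13 = 1 must reach 88.
Exactly 1 works: 1 value at 105 and 13 at 87 total 1236; lower one of the high values by 13 (still ≥ 88) to hit 1223.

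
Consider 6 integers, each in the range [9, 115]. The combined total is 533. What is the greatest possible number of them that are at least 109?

4

If k of the values are ≥ 109, the total is ≥ 109k + 9(6 − k).
Setting 109k + 9(6 − k) ≤ 533 gives 100k ≤ 479, so k ≤ 4.
k = 4 is achieved by 4 values at 109 and 2 at 9, total 454; add 79 to one value (staying below 109) to reach 533.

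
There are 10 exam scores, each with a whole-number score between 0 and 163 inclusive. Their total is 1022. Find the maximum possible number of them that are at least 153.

If k of the values are ≥ 153, the total is ≥ 153k + 0(10 − k).
Setting 153k + 0(10 − k) ≤ 1022 gives 153k ≤ 1022, so k ≤ 6.
k = 6 is achieved by 6 values at 153 and 4 at 0, total 918; add 104 to one value (staying below 153) to reach 1022.

6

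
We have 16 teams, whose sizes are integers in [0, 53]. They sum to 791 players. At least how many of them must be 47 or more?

Each value short of 47 is at most 46, costing at least 53 − 46 = 7 against the maximum total of 848.
We can afford to lose at most 848 − 791 = 57, so at most ⌊57/7⌋ = 8 fall short, and at least 8 are ≥ 47.
Exactly 8 works: 8 values at 53 and 8 at 46 total 792; lower one of the high values by 1 (still ≥ 47) to hit 791.

8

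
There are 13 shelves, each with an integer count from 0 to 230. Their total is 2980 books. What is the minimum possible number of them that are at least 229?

8

Each value short of 229 is at most 228, costing at least 230 − 228 = 2 against the maximum total of 2990.
We can afford to lose at most 2990 − 2980 = 10, so at most ⌊10/2⌋ = 5 fall short, and at least 8 are ≥ 229.
Exactly 8 works: 8 values at 230 and 5 at 228 total 2980.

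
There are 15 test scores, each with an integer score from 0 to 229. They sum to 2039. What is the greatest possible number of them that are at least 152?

13

Suppose k of them are at least 152. Those contribute at least 152 each and the other 15 − k at least 0 each.
So the total is at least 152k + 0(15 − k) = 0 + 152k. This must be ≤ 2039, giving k ≤ 13.
k = 13 is achieved by 13 values at 152 and 2 at 0, total 1976; add 63 to one value (staying below 152) to reach 2039.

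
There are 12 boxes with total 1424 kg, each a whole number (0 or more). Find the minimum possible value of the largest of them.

119

If every one of the 12 were at most 118, the total would be at most 12 × 118 = 1416 < 1424.
Taking 4 copies of 118 and 8 copies of 119 gives exactly 1424, so 119 is attained.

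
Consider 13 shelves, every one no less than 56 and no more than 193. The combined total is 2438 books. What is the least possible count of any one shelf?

To make one shelf as small as possible, make the other 12 as large as possible.
The other 12 contribute at most 12 × 193 = 2316, leaving at least 2438 − 2316 = 122.
Since 122 ≥ 56, this is achievable: one at 122 and 12 at 193.

122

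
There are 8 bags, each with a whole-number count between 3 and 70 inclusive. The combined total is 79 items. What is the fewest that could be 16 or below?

Each value above 16 is at least 17, contributing at least 17 − 3 = 14 above the floor 3.
The sum exceeds the floor total 24 by 55, so at most ⌊55/14⌋ = 3 exceed 16, and at least 5 are ≤ 16.
Exactly 5 works: 5 values at 3 and 3 at 17 total 66; raise one of the low values by 13 (still ≤ 16) to hit 79.

5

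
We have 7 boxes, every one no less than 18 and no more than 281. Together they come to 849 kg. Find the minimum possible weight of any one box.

18

Minimizing one value means maximizing the remaining 6.
The other 6 can take up 6 × 281 = 1686 ≥ 849 − 18, so one box can sit at its floor of 18.
Achievable: one at 18 and the other 6 totalling 831, which fits since 6 × 18 ≤ 831 ≤ 6 × 281.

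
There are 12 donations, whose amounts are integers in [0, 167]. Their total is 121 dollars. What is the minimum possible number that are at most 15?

If only k of them are at most 15, the other 12 − k are at least 16, so the total is at least (12 − k)·16 + k·0.
This is ≤ 121, so (12 − k)·16 + 0k ≤ 121, which gives k ≥ 5.
Exactly 5 works: 5 values at 0 and 7 at 16 total 112; raise one of the low values by 9 (still ≤ 15) to hit 121.

5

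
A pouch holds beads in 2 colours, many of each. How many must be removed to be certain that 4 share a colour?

7

In the worst case you draw 3 of each of the 2 colours: 2 × 3 = 6.
One more forces 4 of some colour, so 6 + 1 = 7.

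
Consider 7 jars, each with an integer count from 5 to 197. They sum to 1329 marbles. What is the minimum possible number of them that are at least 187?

Suppose at most 7 − j of them reach 187; then j values are ≤ 186 and the rest ≤ 197.
The total is then ≤ 186·j + 197·(7 − j) = 1379 − 11j. For this to be ≥ 1329 we need j ≤ 4, so at least 7 − 4 = 3 must reach 187.
Exactly 3 works: 3 values at 197 and 4 at 186 total 1335; lower one of the high values by 6 (still ≥ 187) to hit 1329.

3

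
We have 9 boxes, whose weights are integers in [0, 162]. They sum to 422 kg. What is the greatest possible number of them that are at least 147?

With k values at 147 or above and the rest at least 0, the sum is at least 0 + 147k.
Since the sum is 422, we need 147k ≤ 422, i.e. k ≤ 2.
k = 2 is achieved by 2 values at 147 and 7 at 0, total 294; add 128 to one value (staying below 147) to reach 422.

2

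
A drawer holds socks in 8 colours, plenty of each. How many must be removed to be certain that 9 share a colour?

65

In the worst case you draw 8 of each of the 8 colours: 8 × 8 = 64.
One more forces 9 of some colour, so 64 + 1 = 65.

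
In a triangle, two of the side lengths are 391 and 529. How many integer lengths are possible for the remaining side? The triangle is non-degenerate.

781

The triangle inequality gives |391 − 529| < c < 391 + 529, i.e. 138 < c < 920.
So c can be any integer from 139 to 919: 781 values.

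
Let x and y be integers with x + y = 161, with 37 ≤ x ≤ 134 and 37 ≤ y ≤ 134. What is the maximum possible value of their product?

6480

For a fixed sum, the product xy is largest when x and y are as close as possible.
Taking x = 80 and y = 81 (both in [37, 134]) gives xy = 6480.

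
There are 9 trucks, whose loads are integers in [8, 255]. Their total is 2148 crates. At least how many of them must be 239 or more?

1

If only k of them are at least 239, the other 9 − k are at most 238, so the total is at most k·255 + (9 − k)·238.
This must reach 2148, so k·255 + (9 − k)·238 ≥ 2148, giving k ≥ 1.
Exactly 1 works: 1 value at 255 and 8 at 238 total 2159; lower one of the high values by 11 (still ≥ 239) to hit 2148.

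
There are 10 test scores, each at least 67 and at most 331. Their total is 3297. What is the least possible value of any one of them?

To make one score as small as possible, make the other 9 as large as possible.
The other 9 contribute at most 9 × 331 = 2979, leaving at least 3297 − 2979 = 318.
Since 318 ≥ 67, this is achievable: one at 318 and 9 at 331.

318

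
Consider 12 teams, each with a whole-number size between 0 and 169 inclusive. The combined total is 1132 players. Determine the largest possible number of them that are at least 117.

9

With k values at 117 or above and the rest at least 0, the sum is at least 0 + 117k.
Since the sum is 1132, we need 117k ≤ 1132, i.e. k ≤ 9.
k = 9 is achieved by 9 values at 117 and 3 at 0, total 1053; add 79 to one value (staying below 117) to reach 1132.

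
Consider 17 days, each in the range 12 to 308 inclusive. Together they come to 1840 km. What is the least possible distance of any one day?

Minimizing one value means maximizing the remaining 16.
The other 16 can take up 16 × 308 = 4928 ≥ 1840 − 12, so one day can sit at its floor of 12.
Achievable: one at 12 and the other 16 totalling 1828, which fits since 16 × 12 ≤ 1828 ≤ 16 × 308.

12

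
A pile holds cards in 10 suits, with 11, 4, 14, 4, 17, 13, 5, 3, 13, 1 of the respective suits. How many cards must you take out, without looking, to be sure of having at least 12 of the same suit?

In the worst case you take as many as possible of each suit without reaching 12: 11 + 4 + 11 + 4 + 11 + 11 + 5 + 3 + 11 + 1 = 72.
The next one must give 12 of some suit, so 72 + 1 = 73.

73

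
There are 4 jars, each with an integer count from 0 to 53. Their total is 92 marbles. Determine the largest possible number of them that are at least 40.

2

Suppose k of them are at least 40. Those contribute at least 40 each and the other 4 − k at least 0 each.
So the total is at least 40k + 0(4 − k) = 0 + 40k. This must be ≤ 92, giving k ≤ 2.
k = 2 is achieved by 2 values at 40 and 2 at 0, total 80; add 12 to one value (staying below 40) to reach 92.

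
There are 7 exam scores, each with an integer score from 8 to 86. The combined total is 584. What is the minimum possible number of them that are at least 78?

Each value short of 78 is at most 77, costing at least 86 − 77 = 9 against the maximum total of 602.
We can afford to lose at most 602 − 584 = 18, so at most ⌊18/9⌋ = 2 fall short, and at least 5 are ≥ 78.
Exactly 5 works: 5 values at 86 and 2 at 77 total 584.

5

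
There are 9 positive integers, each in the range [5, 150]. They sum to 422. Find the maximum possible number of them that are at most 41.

Suppose k of them are at most 41. Those contribute at most 41 each and the rest at most 150 each.
So the total is at most 41k + 150(9 − k) = 1350 − 109k. This must still be ≥ 422, so k ≤ 8.
k = 8 is achieved by 8 values at 41 and 1 at 150, total 478; lower one of the 150's by 56 (still > 41) to reach 422.

8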